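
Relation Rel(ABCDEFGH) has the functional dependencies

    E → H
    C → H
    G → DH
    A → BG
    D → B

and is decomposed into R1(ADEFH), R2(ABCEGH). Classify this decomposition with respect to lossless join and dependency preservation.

lossy and not dependency-preserving

Lossless test: (AEH)⁺ = {ABDEGH}, which is a superkey of neither fragment — lossy.
Dependency preservation: the restricted closure of {G} across the fragments never reaches {DH}, so G → DH cannot be enforced without a join — not preserved.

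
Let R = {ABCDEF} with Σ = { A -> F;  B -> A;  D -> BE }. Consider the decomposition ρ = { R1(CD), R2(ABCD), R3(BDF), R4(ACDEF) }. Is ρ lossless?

Chase test. Columns are ABCDEF; row i has aⱼ where attribute j ∈ Ri, else bᵢⱼ.
Initial tableau (one row per fragment):
  row 1: b11 b12 a3 a4 b15 b16
  row 2: a1 a2 a3 a4 b25 b26
  row 3: b31 a2 b33 a4 b35 a6
  row 4: a1 b42 a3 a4 a5 a6
Rows 2 and 4 agree on A; apply A→F and equate their F entries.
Rows 2 and 3 agree on B; apply B→A and equate their A entries.
Rows 1 and 2 agree on D; apply D→BE and equate their BE entries.
Rows 1 and 3 agree on D; apply D→BE and equate their BE entries.
Rows 1 and 4 agree on D; apply D→BE and equate their BE entries.
Rows 1 and 2 agree on B; apply B→A and equate their A entries.
Rows 1 and 2 agree on A; apply A→F and equate their F entries.
Row 1 is now all distinguished symbols — the join is lossless.

Yes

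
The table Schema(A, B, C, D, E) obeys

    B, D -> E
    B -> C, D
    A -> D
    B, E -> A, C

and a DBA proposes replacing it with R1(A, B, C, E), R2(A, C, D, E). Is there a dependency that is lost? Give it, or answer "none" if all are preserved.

B, D → E: restricted closure across fragments reaches E.
B → C, D: restricted closure across fragments reaches C, D.
A → D lies within R2.
B, E → A, C lies within R1.
Every dependency is enforceable on the fragments, so the decomposition is dependency-preserving.

none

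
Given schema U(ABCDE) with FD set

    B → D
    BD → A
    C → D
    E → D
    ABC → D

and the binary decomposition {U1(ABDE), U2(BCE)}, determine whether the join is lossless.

Yes

Common attributes: U1 ∩ U2 = {BE}.
Closure of {BE}: B → D applies, adding D; BD → A applies, adding A. So (BE)⁺ = {ABDE}.
This closure contains every attribute of U1, so U1 ∩ U2 → U1. The join is lossless.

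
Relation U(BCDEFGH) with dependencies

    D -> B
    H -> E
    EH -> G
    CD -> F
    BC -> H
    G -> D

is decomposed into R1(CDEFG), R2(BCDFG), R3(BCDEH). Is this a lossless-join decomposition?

Yes

Chase test. Columns are BCDEFGH; row i has aⱼ where attribute j ∈ Ri, else bᵢⱼ.
Initial tableau (one row per fragment):
  row 1: b11 a2 a3 a4 a5 a6 b17
  row 2: a1 a2 a3 b24 a5 a6 b27
  row 3: a1 a2 a3 a4 b35 b36 a7
Rows 1 and 2 agree on D; apply D→B and equate their B entries.
Rows 1 and 3 agree on CD; apply CD→F and equate their F entries.
Rows 1 and 2 agree on BC; apply BC→H and equate their H entries.
Rows 1 and 3 agree on BC; apply BC→H and equate their H entries.
Rows 1 and 2 agree on H; apply H→E and equate their E entries.
Rows 1 and 3 agree on EH; apply EH→G and equate their G entries.
Row 1 is now all distinguished symbols — the join is lossless.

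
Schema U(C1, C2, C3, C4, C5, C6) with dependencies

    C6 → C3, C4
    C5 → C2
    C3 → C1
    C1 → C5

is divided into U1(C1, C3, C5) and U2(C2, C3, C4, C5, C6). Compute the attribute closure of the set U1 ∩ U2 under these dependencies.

U1 ∩ U2 = {C3, C5}.
C5 → C2 applies, adding C2
C3 → C1 applies, adding C1
Closure: {C1, C2, C3, C5}.

C1, C2, C3, C5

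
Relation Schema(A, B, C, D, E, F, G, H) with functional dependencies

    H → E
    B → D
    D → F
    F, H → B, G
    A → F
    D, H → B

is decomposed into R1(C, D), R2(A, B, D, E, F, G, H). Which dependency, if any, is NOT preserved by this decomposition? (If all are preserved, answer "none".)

H → E lies within R2.
B → D lies within R2.
D → F lies within R2.
F, H → B, G lies within R2.
A → F lies within R2.
D, H → B lies within R2.
Every dependency is enforceable on the fragments, so the decomposition is dependency-preserving.

none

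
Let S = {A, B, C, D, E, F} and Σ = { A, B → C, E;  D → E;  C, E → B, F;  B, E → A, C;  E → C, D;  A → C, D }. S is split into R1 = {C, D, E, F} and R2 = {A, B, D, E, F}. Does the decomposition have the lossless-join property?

Common attributes: R1 ∩ R2 = {D, E, F}.
Closure of {D, E, F}: E → C, D applies, adding C; C, E → B, F applies, adding B; B, E → A, C applies, adding A. So (D, E, F)⁺ = {A, B, C, D, E, F}.
This closure contains every attribute of R1, so R1 ∩ R2 → R1. The join is lossless.

Yes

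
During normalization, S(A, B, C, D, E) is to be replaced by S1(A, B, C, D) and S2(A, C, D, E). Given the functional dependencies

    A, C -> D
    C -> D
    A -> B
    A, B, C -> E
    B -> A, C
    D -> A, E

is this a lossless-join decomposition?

Yes

Common attributes: S1 ∩ S2 = {A, C, D}.
Closure of {A, C, D}: A → B applies, adding B; A, B, C → E applies, adding E. So (A, C, D)⁺ = {A, B, C, D, E}.
This closure contains every attribute of S1, so S1 ∩ S2 → S1. The join is lossless.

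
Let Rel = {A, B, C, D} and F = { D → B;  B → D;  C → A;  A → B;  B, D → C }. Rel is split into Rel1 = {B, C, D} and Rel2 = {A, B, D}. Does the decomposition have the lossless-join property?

Yes

Common attributes: Rel1 ∩ Rel2 = {B, D}.
Closure of {B, D}: B, D → C applies, adding C; C → A applies, adding A. So (B, D)⁺ = {A, B, C, D}.
This closure contains every attribute of Rel1, so Rel1 ∩ Rel2 → Rel1. The join is lossless.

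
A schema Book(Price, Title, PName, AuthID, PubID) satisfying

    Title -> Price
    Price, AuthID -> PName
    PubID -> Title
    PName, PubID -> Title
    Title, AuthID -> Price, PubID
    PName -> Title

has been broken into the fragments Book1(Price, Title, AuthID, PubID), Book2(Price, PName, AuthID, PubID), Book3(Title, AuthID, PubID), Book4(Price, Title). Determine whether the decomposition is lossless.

Chase test. Columns are Price, Title, PName, AuthID, PubID; row i has aⱼ where attribute j ∈ Booki, else bᵢⱼ.
Initial tableau (one row per fragment):
  row 1: a1 a2 b13 a4 a5
  row 2: a1 b22 a3 a4 a5
  row 3: b31 a2 b33 a4 a5
  row 4: a1 a2 b43 b44 b45
Rows 1 and 3 agree on Title; apply Title→Price and equate their Price entries.
Rows 1 and 2 agree on Price, AuthID; apply Price, AuthID→PName and equate their PName entries.
Rows 1 and 3 agree on Price, AuthID; apply Price, AuthID→PName and equate their PName entries.
Rows 1 and 2 agree on PubID; apply PubID→Title and equate their Title entries.
Row 1 is now all distinguished symbols — the join is lossless.

Yes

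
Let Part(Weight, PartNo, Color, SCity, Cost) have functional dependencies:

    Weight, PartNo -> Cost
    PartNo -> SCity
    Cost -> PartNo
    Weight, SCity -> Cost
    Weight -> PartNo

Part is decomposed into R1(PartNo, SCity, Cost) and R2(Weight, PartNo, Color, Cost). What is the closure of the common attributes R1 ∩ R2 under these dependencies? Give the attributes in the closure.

R1 ∩ R2 = {PartNo, Cost}.
PartNo → SCity applies, adding SCity
Closure: {PartNo, SCity, Cost}.

PartNo, SCity, Cost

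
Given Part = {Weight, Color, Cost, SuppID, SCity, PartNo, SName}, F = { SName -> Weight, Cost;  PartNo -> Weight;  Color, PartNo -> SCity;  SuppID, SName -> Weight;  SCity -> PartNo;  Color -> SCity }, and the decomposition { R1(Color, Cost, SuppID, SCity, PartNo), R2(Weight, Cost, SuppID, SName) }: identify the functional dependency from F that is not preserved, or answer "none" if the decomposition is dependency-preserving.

Check PartNo → Weight: no single fragment contains all of {Weight, PartNo}, and the restricted closure of {PartNo} across the fragments never reaches {Weight}.
SName → Weight, Cost is preserved.
Color, PartNo → SCity is preserved.
SuppID, SName → Weight is preserved.
SCity → PartNo is preserved.
Color → SCity is preserved.

PartNo -> Weight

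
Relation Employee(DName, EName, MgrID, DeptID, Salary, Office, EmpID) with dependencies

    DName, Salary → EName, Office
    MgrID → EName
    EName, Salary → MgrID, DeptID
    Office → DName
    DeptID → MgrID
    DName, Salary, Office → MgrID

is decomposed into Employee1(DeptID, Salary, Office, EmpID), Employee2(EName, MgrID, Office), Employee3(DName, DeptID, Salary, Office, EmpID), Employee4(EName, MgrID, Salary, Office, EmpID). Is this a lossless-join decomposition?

Chase test. Columns are DName, EName, MgrID, DeptID, Salary, Office, EmpID; row i has aⱼ where attribute j ∈ Employeei, else bᵢⱼ.
Initial tableau (one row per fragment):
  row 1: b11 b12 b13 a4 a5 a6 a7
  row 2: b21 a2 a3 b24 b25 a6 b27
  row 3: a1 b32 b33 a4 a5 a6 a7
  row 4: b41 a2 a3 b44 a5 a6 a7
Rows 1 and 2 agree on Office; apply Office→DName and equate their DName entries.
Rows 1 and 3 agree on Office; apply Office→DName and equate their DName entries.
Rows 1 and 4 agree on Office; apply Office→DName and equate their DName entries.
Rows 1 and 3 agree on DeptID; apply DeptID→MgrID and equate their MgrID entries.
Rows 1 and 4 agree on DName, Salary, Office; apply DName, Salary, Office→MgrID and equate their MgrID entries.
Rows 1 and 3 agree on DName, Salary; apply DName, Salary→EName, Office and equate their EName, Office entries.
Rows 1 and 4 agree on DName, Salary; apply DName, Salary→EName, Office and equate their EName, Office entries.
Rows 1 and 4 agree on EName, Salary; apply EName, Salary→MgrID, DeptID and equate their MgrID, DeptID entries.
Row 1 is now all distinguished symbols — the join is lossless.

Yes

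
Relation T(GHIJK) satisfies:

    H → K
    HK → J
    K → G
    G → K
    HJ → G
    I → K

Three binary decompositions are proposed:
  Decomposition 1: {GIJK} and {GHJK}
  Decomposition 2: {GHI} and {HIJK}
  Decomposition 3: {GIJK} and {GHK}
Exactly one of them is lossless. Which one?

Decomposition 2

Decomposition 1: common = {GJK}, closure = {GJK} → lossy.
Decomposition 2: common = {HI}, closure = {GHIJK} → lossless.
Decomposition 3: common = {GK}, closure = {GK} → lossy.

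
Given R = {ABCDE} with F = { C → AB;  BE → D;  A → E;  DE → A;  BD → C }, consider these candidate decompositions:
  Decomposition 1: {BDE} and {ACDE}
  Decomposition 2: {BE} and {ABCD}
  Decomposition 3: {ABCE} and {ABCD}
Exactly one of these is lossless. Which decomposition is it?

Decomposition 3

Decomposition 1: common = {DE}, closure = {ADE} → lossy.
Decomposition 2: common = {B}, closure = {B} → lossy.
Decomposition 3: common = {ABC}, closure = {ABCDE} → lossless.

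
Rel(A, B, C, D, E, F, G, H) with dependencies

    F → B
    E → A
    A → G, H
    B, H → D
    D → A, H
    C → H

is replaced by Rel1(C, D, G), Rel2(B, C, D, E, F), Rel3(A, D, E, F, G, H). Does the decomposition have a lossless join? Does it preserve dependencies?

lossless but not dependency-preserving

Lossless test (chase): Rows 2 and 3 agree on F; apply F→B and equate their B entries. Rows 2 and 3 agree on E; apply E→A and equate their A entries. Rows 2 and 3 agree on A; apply A→G, H and equate their G, H entries. Rows 1 and 2 agree on D; apply D→A, H and equate their A, H entries. Row 2 is now all distinguished symbols — the join is lossless.
Dependency preservation: the restricted closure of {B, H} across the fragments never reaches {D}, so B, H → D cannot be enforced without a join — not preserved.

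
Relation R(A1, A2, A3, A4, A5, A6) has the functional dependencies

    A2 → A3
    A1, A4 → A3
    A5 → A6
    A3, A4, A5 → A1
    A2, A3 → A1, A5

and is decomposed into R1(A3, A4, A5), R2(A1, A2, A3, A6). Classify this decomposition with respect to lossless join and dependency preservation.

Lossless test: (A3)⁺ = {A3}, which is a superkey of neither fragment — lossy.
Dependency preservation: the restricted closure of {A1, A4} across the fragments never reaches {A3}, so A1, A4 → A3 cannot be enforced without a join — not preserved.

lossy and not dependency-preserving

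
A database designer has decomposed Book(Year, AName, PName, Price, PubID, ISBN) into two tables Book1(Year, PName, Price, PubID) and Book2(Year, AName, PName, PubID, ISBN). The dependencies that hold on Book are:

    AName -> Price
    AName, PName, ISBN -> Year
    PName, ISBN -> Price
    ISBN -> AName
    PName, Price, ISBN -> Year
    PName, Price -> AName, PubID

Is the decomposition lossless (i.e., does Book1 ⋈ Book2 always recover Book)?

No

Common attributes: Book1 ∩ Book2 = {Year, PName, PubID}.
No dependency enlarges {Year, PName, PubID}, so (Year, PName, PubID)⁺ = {Year, PName, PubID}.
The closure contains neither all of Book1 = {Year, PName, Price, PubID} nor all of Book2 = {Year, AName, PName, PubID, ISBN}, so the common attributes are not a superkey of either fragment. The join is lossy.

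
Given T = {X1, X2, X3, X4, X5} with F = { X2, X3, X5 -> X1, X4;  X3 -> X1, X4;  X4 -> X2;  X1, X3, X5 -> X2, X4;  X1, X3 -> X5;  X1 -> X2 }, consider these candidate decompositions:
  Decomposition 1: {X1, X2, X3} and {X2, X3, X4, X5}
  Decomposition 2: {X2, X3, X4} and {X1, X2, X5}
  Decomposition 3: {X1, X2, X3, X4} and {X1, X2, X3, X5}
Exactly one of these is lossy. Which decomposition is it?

Decomposition 2

Decomposition 1: common = {X2, X3}, closure = {X1, X2, X3, X4, X5} → lossless.
Decomposition 2: common = {X2}, closure = {X2} → lossy.
Decomposition 3: common = {X1, X2, X3}, closure = {X1, X2, X3, X4, X5} → lossless.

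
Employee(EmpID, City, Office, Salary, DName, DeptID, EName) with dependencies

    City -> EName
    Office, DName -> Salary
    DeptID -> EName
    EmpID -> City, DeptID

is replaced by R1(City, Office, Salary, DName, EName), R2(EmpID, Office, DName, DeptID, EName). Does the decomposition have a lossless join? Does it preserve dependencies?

Lossless test: (Office, DName, EName)⁺ = {Office, Salary, DName, EName}, which is a superkey of neither fragment — lossy.
Dependency preservation: the restricted closure of {EmpID} across the fragments never reaches {City, DeptID}, so EmpID → City, DeptID cannot be enforced without a join — not preserved.

lossy and not dependency-preserving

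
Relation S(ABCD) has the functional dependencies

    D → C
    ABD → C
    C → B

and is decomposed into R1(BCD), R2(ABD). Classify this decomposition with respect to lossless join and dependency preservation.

Lossless test: (BD)⁺ = {BCD}, which contains all of one fragment — lossless.
Dependency preservation: ABD → C is not contained in any single fragment, but the restricted closure of its left-hand side across the fragments still reaches the right-hand side; the remaining FDs each lie inside some fragment. All dependencies are preserved.

lossless and dependency-preserving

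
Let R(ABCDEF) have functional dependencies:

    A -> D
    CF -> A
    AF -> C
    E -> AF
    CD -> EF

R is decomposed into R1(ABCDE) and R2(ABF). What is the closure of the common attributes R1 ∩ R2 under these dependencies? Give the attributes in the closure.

R1 ∩ R2 = {AB}.
A → D applies, adding D
Closure: {ABD}.

ABD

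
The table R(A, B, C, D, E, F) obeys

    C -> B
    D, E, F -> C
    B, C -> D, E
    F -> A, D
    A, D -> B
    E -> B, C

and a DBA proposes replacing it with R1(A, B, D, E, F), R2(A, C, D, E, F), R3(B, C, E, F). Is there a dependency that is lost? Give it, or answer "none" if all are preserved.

C → B lies within R3.
D, E, F → C lies within R2.
B, C → D, E: restricted closure across fragments reaches D, E.
F → A, D lies within R1.
A, D → B lies within R1.
E → B, C lies within R3.
Every dependency is enforceable on the fragments, so the decomposition is dependency-preserving.

none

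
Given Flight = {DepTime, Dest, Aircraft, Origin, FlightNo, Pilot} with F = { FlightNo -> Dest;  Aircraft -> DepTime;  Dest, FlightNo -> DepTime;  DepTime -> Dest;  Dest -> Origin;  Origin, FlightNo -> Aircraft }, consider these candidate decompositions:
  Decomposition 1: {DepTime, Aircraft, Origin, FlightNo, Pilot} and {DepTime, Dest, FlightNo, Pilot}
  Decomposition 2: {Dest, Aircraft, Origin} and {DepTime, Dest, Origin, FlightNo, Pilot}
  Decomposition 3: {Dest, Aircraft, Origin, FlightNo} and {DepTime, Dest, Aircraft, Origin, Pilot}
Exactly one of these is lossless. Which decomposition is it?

Decomposition 1: common = {DepTime, FlightNo, Pilot}, closure = {DepTime, Dest, Aircraft, Origin, FlightNo, Pilot} → lossless.
Decomposition 2: common = {Dest, Origin}, closure = {Dest, Origin} → lossy.
Decomposition 3: common = {Dest, Aircraft, Origin}, closure = {DepTime, Dest, Aircraft, Origin} → lossy.

Decomposition 1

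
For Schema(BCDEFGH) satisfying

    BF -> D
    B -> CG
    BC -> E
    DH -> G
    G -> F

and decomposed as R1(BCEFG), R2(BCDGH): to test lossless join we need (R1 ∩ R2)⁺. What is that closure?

BCDEFG

R1 ∩ R2 = {BCG}.
BC → E applies, adding E
G → F applies, adding F
BF → D applies, adding D
Closure: {BCDEFG}.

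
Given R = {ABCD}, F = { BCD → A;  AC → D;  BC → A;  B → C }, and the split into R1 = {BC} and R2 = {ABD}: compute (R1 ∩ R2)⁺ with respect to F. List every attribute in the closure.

R1 ∩ R2 = {B}.
B → C applies, adding C
BC → A applies, adding A
AC → D applies, adding D
Closure: {ABCD}.

ABCD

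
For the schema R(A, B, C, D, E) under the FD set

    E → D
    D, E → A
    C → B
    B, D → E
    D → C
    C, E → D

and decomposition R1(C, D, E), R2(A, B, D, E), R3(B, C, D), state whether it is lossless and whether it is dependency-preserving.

lossless and dependency-preserving

Lossless test (chase): Rows 1 and 2 agree on D, E; apply D, E→A and equate their A entries. Rows 1 and 3 agree on C; apply C→B and equate their B entries. Rows 1 and 3 agree on B, D; apply B, D→E and equate their E entries. Rows 1 and 2 agree on D; apply D→C and equate their C entries. Rows 1 and 3 agree on D, E; apply D, E→A and equate their A entries. Row 1 is now all distinguished symbols — the join is lossless.
Dependency preservation: every FD's attributes lie within a single fragment, so each can be enforced locally — preserved.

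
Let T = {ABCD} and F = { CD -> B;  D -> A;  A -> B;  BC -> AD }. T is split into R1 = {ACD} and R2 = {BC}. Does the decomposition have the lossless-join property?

No

Common attributes: R1 ∩ R2 = {C}.
No dependency enlarges {C}, so (C)⁺ = {C}.
The closure contains neither all of R1 = {ACD} nor all of R2 = {BC}, so the common attributes are not a superkey of either fragment. The join is lossy.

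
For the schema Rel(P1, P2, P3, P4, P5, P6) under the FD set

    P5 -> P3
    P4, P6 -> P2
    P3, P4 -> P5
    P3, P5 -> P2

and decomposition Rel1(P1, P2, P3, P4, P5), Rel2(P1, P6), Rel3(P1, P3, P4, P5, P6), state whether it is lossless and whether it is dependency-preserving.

lossless but not dependency-preserving

Lossless test (chase): Rows 1 and 3 agree on P3, P5; apply P3, P5→P2 and equate their P2 entries. Row 3 is now all distinguished symbols — the join is lossless.
Dependency preservation: the restricted closure of {P4, P6} across the fragments never reaches {P2}, so P4, P6 → P2 cannot be enforced without a join — not preserved.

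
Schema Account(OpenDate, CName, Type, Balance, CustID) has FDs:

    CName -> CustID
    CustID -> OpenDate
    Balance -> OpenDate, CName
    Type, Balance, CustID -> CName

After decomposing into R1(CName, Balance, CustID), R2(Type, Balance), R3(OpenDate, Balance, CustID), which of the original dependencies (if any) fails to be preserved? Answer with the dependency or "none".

none

CName → CustID lies within R1.
CustID → OpenDate lies within R3.
Balance → OpenDate, CName: restricted closure across fragments reaches OpenDate, CName.
Type, Balance, CustID → CName: restricted closure across fragments reaches CName.
Every dependency is enforceable on the fragments, so the decomposition is dependency-preserving.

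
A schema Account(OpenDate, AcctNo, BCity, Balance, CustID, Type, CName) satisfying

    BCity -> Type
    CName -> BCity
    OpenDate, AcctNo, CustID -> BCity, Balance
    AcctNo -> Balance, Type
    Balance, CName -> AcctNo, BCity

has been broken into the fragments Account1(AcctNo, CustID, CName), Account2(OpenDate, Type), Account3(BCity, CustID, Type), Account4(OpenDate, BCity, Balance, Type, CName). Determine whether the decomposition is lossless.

Chase test. Columns are OpenDate, AcctNo, BCity, Balance, CustID, Type, CName; row i has aⱼ where attribute j ∈ Accounti, else bᵢⱼ.
Initial tableau (one row per fragment):
  row 1: b11 a2 b13 b14 a5 b16 a7
  row 2: a1 b22 b23 b24 b25 a6 b27
  row 3: b31 b32 a3 b34 a5 a6 b37
  row 4: a1 b42 a3 a4 b45 a6 a7
Rows 1 and 4 agree on CName; apply CName→BCity and equate their BCity entries.
Rows 1 and 3 agree on BCity; apply BCity→Type and equate their Type entries.
No row becomes fully distinguished — the join is lossy.

No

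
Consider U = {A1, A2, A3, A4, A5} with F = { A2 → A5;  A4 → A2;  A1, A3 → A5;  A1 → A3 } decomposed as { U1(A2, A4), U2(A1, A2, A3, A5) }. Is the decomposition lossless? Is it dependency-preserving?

Lossless test: (A2)⁺ = {A2, A5}, which is a superkey of neither fragment — lossy.
Dependency preservation: every FD's attributes lie within a single fragment, so each can be enforced locally — preserved.

lossy but dependency-preserving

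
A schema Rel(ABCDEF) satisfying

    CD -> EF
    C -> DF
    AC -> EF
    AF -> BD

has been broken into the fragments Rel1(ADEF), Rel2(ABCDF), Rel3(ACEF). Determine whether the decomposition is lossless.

Yes

Chase test. Columns are ABCDEF; row i has aⱼ where attribute j ∈ Reli, else bᵢⱼ.
Initial tableau (one row per fragment):
  row 1: a1 b12 b13 a4 a5 a6
  row 2: a1 a2 a3 a4 b25 a6
  row 3: a1 b32 a3 b34 a5 a6
Rows 2 and 3 agree on C; apply C→DF and equate their DF entries.
Rows 2 and 3 agree on AC; apply AC→EF and equate their EF entries.
Rows 1 and 2 agree on AF; apply AF→BD and equate their BD entries.
Rows 1 and 3 agree on AF; apply AF→BD and equate their BD entries.
Row 2 is now all distinguished symbols — the join is lossless.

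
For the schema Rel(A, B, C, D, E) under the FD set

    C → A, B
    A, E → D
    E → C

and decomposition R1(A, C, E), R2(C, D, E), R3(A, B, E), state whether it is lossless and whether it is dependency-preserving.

lossless but not dependency-preserving

Lossless test (chase): Rows 1 and 2 agree on C; apply C→A, B and equate their A, B entries. Rows 1 and 2 agree on A, E; apply A, E→D and equate their D entries. Rows 1 and 3 agree on A, E; apply A, E→D and equate their D entries. Rows 1 and 3 agree on E; apply E→C and equate their C entries. Rows 1 and 3 agree on C; apply C→A, B and equate their A, B entries. Row 1 is now all distinguished symbols — the join is lossless.
Dependency preservation: the restricted closure of {C} across the fragments never reaches {A, B}, so C → A, B cannot be enforced without a join — not preserved.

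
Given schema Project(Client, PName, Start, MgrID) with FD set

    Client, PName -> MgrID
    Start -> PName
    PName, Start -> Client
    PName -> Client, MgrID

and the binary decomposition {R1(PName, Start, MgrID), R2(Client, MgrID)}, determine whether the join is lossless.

Common attributes: R1 ∩ R2 = {MgrID}.
No dependency enlarges {MgrID}, so (MgrID)⁺ = {MgrID}.
The closure contains neither all of R1 = {PName, Start, MgrID} nor all of R2 = {Client, MgrID}, so the common attributes are not a superkey of either fragment. The join is lossy.

No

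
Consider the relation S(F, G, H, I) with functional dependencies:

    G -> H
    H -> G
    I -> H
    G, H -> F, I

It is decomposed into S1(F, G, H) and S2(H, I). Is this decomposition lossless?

Yes

Common attributes: S1 ∩ S2 = {H}.
Closure of {H}: H → G applies, adding G; G, H → F, I applies, adding F, I. So (H)⁺ = {F, G, H, I}.
This closure contains every attribute of S1, so S1 ∩ S2 → S1. The join is lossless.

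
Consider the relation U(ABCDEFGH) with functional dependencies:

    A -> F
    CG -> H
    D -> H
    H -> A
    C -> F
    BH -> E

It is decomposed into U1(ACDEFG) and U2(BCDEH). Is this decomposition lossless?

Common attributes: U1 ∩ U2 = {CDE}.
Closure of {CDE}: D → H applies, adding H; H → A applies, adding A; C → F applies, adding F. So (CDE)⁺ = {ACDEFH}.
The closure contains neither all of U1 = {ACDEFG} nor all of U2 = {BCDEH}, so the common attributes are not a superkey of either fragment. The join is lossy.

No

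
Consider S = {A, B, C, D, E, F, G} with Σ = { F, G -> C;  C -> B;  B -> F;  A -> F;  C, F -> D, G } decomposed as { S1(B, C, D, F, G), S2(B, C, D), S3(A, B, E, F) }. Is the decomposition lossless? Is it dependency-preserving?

Lossless test (chase): Rows 1 and 2 agree on B; apply B→F and equate their F entries. Rows 1 and 2 agree on C, F; apply C, F→D, G and equate their D, G entries. No row becomes fully distinguished — the join is lossy.
Dependency preservation: every FD's attributes lie within a single fragment, so each can be enforced locally — preserved.

lossy but dependency-preserving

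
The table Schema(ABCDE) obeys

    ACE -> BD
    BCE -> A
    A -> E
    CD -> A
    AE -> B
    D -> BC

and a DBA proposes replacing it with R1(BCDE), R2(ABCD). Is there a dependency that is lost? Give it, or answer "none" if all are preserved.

A -> E

Check A → E: no single fragment contains all of {AE}, and the restricted closure of {A} across the fragments never reaches {E}.
ACE → BD is preserved.
BCE → A is preserved.
CD → A is preserved.
AE → B is preserved.
D → BC is preserved.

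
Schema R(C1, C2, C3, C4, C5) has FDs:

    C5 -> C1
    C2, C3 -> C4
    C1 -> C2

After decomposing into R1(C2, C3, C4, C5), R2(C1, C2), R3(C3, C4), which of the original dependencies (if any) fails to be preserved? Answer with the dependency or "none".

C5 -> C1

Check C5 → C1: no single fragment contains all of {C1, C5}, and the restricted closure of {C5} across the fragments never reaches {C1}.
C2, C3 → C4 is preserved.
C1 → C2 is preserved.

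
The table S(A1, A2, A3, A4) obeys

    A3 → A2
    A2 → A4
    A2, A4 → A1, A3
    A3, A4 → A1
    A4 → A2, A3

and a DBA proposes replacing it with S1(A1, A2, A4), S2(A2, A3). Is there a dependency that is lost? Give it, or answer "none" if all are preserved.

A3 → A2 lies within S2.
A2 → A4 lies within S1.
A2, A4 → A1, A3: restricted closure across fragments reaches A1, A3.
A3, A4 → A1: restricted closure across fragments reaches A1.
A4 → A2, A3: restricted closure across fragments reaches A2, A3.
Every dependency is enforceable on the fragments, so the decomposition is dependency-preserving.

none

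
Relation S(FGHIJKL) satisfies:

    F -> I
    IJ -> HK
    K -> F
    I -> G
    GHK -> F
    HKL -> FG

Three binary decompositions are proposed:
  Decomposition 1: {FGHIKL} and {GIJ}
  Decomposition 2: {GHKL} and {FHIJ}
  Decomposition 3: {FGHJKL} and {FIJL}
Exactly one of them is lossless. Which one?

Decomposition 3

Decomposition 1: common = {GI}, closure = {GI} → lossy.
Decomposition 2: common = {H}, closure = {H} → lossy.
Decomposition 3: common = {FJL}, closure = {FGHIJKL} → lossless.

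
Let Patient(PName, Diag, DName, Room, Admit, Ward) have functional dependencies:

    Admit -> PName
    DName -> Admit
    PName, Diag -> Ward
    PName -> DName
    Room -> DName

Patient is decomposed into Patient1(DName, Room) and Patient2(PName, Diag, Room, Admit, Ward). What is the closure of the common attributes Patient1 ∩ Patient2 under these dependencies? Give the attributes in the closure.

PName, DName, Room, Admit

Patient1 ∩ Patient2 = {Room}.
Room → DName applies, adding DName
DName → Admit applies, adding Admit
Admit → PName applies, adding PName
Closure: {PName, DName, Room, Admit}.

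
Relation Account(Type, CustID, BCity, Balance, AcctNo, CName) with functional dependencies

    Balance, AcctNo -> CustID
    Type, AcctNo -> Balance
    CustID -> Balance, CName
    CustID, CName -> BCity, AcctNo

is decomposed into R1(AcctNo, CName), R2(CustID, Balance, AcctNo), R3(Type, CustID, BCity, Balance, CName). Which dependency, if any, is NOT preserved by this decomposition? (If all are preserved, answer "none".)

Check Type, AcctNo → Balance: no single fragment contains all of {Type, Balance, AcctNo}, and the restricted closure of {Type, AcctNo} across the fragments never reaches {Balance}.
Balance, AcctNo → CustID is preserved.
CustID → Balance, CName is preserved.
CustID, CName → BCity, AcctNo is preserved.

Type, AcctNo -> Balance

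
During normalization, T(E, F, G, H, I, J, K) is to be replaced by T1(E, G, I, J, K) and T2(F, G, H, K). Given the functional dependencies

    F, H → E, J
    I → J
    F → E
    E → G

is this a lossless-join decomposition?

No

Common attributes: T1 ∩ T2 = {G, K}.
No dependency enlarges {G, K}, so (G, K)⁺ = {G, K}.
The closure contains neither all of T1 = {E, G, I, J, K} nor all of T2 = {F, G, H, K}, so the common attributes are not a superkey of either fragment. The join is lossy.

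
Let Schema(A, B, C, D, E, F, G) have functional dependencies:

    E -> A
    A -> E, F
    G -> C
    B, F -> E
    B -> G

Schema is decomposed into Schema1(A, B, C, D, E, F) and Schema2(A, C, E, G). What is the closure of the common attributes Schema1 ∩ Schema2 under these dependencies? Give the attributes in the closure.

A, C, E, F

Schema1 ∩ Schema2 = {A, C, E}.
A → E, F applies, adding F
Closure: {A, C, E, F}.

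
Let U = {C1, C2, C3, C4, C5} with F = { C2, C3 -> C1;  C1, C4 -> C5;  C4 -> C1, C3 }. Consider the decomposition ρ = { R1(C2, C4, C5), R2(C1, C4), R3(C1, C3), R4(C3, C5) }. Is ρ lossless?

Chase test. Columns are C1, C2, C3, C4, C5; row i has aⱼ where attribute j ∈ Ri, else bᵢⱼ.
Initial tableau (one row per fragment):
  row 1: b11 a2 b13 a4 a5
  row 2: a1 b22 b23 a4 b25
  row 3: a1 b32 a3 b34 b35
  row 4: b41 b42 a3 b44 a5
Rows 1 and 2 agree on C4; apply C4→C1, C3 and equate their C1, C3 entries.
Rows 1 and 2 agree on C1, C4; apply C1, C4→C5 and equate their C5 entries.
No row becomes fully distinguished — the join is lossy.

No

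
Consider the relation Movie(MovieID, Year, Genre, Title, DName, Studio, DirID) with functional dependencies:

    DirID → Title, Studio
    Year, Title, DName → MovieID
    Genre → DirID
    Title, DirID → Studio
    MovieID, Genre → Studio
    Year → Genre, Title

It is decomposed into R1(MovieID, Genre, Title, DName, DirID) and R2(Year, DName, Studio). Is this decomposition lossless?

No

Common attributes: R1 ∩ R2 = {DName}.
No dependency enlarges {DName}, so (DName)⁺ = {DName}.
The closure contains neither all of R1 = {MovieID, Genre, Title, DName, DirID} nor all of R2 = {Year, DName, Studio}, so the common attributes are not a superkey of either fragment. The join is lossy.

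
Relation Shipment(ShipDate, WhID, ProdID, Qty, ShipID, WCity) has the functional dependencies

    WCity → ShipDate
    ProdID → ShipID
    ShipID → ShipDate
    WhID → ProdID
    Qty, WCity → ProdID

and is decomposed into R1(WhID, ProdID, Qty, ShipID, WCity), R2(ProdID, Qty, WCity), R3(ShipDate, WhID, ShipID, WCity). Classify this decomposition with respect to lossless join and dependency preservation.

Lossless test (chase): Rows 1 and 2 agree on WCity; apply WCity→ShipDate and equate their ShipDate entries. Rows 1 and 3 agree on WCity; apply WCity→ShipDate and equate their ShipDate entries. Rows 1 and 2 agree on ProdID; apply ProdID→ShipID and equate their ShipID entries. Rows 1 and 3 agree on WhID; apply WhID→ProdID and equate their ProdID entries. Row 1 is now all distinguished symbols — the join is lossless.
Dependency preservation: every FD's attributes lie within a single fragment, so each can be enforced locally — preserved.

lossless and dependency-preserving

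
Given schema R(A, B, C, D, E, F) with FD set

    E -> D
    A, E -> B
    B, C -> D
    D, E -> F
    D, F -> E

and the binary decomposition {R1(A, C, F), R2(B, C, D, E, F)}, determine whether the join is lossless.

No

Common attributes: R1 ∩ R2 = {C, F}.
No dependency enlarges {C, F}, so (C, F)⁺ = {C, F}.
The closure contains neither all of R1 = {A, C, F} nor all of R2 = {B, C, D, E, F}, so the common attributes are not a superkey of either fragment. The join is lossy.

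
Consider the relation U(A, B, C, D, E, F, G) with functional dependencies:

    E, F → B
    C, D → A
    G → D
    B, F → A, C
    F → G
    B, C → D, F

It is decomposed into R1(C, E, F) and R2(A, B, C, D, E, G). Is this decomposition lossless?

Common attributes: R1 ∩ R2 = {C, E}.
No dependency enlarges {C, E}, so (C, E)⁺ = {C, E}.
The closure contains neither all of R1 = {C, E, F} nor all of R2 = {A, B, C, D, E, G}, so the common attributes are not a superkey of either fragment. The join is lossy.

No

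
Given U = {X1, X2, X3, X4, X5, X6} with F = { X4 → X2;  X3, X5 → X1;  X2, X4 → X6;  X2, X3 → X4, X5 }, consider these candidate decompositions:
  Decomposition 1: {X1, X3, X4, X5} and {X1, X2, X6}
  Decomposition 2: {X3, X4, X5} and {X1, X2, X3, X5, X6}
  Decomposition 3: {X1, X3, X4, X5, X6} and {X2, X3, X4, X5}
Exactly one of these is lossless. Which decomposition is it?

Decomposition 1: common = {X1}, closure = {X1} → lossy.
Decomposition 2: common = {X3, X5}, closure = {X1, X3, X5} → lossy.
Decomposition 3: common = {X3, X4, X5}, closure = {X1, X2, X3, X4, X5, X6} → lossless.

Decomposition 3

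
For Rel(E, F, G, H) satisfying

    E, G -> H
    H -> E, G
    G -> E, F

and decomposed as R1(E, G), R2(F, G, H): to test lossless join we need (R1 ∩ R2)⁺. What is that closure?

R1 ∩ R2 = {G}.
G → E, F applies, adding E, F
E, G → H applies, adding H
Closure: {E, F, G, H}.

E, F, G, H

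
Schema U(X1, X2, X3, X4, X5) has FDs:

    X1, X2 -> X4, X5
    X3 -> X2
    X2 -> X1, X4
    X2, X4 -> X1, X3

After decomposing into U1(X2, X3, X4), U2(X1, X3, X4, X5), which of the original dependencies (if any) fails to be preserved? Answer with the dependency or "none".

X1, X2 → X4, X5: restricted closure across fragments reaches X4, X5.
X3 → X2 lies within U1.
X2 → X1, X4: restricted closure across fragments reaches X1, X4.
X2, X4 → X1, X3: restricted closure across fragments reaches X1, X3.
Every dependency is enforceable on the fragments, so the decomposition is dependency-preserving.

none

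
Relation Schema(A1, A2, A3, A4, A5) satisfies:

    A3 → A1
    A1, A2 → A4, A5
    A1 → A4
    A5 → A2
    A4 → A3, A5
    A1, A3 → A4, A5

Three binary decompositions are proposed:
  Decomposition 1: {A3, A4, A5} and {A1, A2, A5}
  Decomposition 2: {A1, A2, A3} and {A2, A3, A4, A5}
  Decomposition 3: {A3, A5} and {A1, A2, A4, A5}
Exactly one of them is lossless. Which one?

Decomposition 1: common = {A5}, closure = {A2, A5} → lossy.
Decomposition 2: common = {A2, A3}, closure = {A1, A2, A3, A4, A5} → lossless.
Decomposition 3: common = {A5}, closure = {A2, A5} → lossy.

Decomposition 2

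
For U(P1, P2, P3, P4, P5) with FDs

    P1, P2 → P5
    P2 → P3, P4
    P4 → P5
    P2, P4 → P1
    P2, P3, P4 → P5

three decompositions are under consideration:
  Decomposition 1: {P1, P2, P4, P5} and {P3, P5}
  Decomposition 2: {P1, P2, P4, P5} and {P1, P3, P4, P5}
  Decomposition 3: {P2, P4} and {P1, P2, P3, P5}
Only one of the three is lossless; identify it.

Decomposition 1: common = {P5}, closure = {P5} → lossy.
Decomposition 2: common = {P1, P4, P5}, closure = {P1, P4, P5} → lossy.
Decomposition 3: common = {P2}, closure = {P1, P2, P3, P4, P5} → lossless.

Decomposition 3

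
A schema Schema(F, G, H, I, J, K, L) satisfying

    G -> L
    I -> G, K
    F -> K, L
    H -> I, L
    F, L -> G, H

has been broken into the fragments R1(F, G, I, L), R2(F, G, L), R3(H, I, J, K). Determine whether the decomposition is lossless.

Chase test. Columns are F, G, H, I, J, K, L; row i has aⱼ where attribute j ∈ Ri, else bᵢⱼ.
Initial tableau (one row per fragment):
  row 1: a1 a2 b13 a4 b15 b16 a7
  row 2: a1 a2 b23 b24 b25 b26 a7
  row 3: b31 b32 a3 a4 a5 a6 b37
Rows 1 and 3 agree on I; apply I→G, K and equate their G, K entries.
Rows 1 and 2 agree on F; apply F→K, L and equate their K, L entries.
Rows 1 and 2 agree on F, L; apply F, L→G, H and equate their G, H entries.
Rows 1 and 3 agree on G; apply G→L and equate their L entries.
Rows 1 and 2 agree on H; apply H→I, L and equate their I, L entries.
No row becomes fully distinguished — the join is lossy.

No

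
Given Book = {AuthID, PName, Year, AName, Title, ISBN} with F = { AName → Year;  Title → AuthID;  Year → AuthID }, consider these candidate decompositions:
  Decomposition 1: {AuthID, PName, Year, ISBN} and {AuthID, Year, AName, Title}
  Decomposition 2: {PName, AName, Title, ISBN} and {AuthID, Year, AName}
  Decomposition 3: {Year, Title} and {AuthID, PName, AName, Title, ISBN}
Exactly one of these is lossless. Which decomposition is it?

Decomposition 2

Decomposition 1: common = {AuthID, Year}, closure = {AuthID, Year} → lossy.
Decomposition 2: common = {AName}, closure = {AuthID, Year, AName} → lossless.
Decomposition 3: common = {Title}, closure = {AuthID, Title} → lossy.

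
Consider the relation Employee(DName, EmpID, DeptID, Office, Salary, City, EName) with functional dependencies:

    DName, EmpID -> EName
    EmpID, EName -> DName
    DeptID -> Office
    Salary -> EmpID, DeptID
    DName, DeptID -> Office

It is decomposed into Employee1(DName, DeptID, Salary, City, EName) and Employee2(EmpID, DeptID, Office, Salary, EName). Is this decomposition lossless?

Yes

Common attributes: Employee1 ∩ Employee2 = {DeptID, Salary, EName}.
Closure of {DeptID, Salary, EName}: DeptID → Office applies, adding Office; Salary → EmpID, DeptID applies, adding EmpID; EmpID, EName → DName applies, adding DName. So (DeptID, Salary, EName)⁺ = {DName, EmpID, DeptID, Office, Salary, EName}.
This closure contains every attribute of Employee2, so Employee1 ∩ Employee2 → Employee2. The join is lossless.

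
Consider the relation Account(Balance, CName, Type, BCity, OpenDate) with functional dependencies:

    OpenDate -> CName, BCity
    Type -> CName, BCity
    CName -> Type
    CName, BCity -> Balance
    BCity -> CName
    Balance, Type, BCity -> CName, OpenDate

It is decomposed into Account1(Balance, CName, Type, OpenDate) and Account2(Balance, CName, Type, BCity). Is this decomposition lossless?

Yes

Common attributes: Account1 ∩ Account2 = {Balance, CName, Type}.
Closure of {Balance, CName, Type}: Type → CName, BCity applies, adding BCity; Balance, Type, BCity → CName, OpenDate applies, adding OpenDate. So (Balance, CName, Type)⁺ = {Balance, CName, Type, BCity, OpenDate}.
This closure contains every attribute of Account1, so Account1 ∩ Account2 → Account1. The join is lossless.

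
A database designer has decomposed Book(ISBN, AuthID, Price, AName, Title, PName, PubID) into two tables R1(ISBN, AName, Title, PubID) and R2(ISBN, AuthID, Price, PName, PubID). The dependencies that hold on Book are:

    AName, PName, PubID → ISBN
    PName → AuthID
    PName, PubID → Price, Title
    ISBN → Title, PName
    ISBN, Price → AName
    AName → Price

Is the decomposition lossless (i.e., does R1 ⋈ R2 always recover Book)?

Common attributes: R1 ∩ R2 = {ISBN, PubID}.
Closure of {ISBN, PubID}: ISBN → Title, PName applies, adding Title, PName; PName → AuthID applies, adding AuthID; PName, PubID → Price, Title applies, adding Price; ISBN, Price → AName applies, adding AName. So (ISBN, PubID)⁺ = {ISBN, AuthID, Price, AName, Title, PName, PubID}.
This closure contains every attribute of R1, so R1 ∩ R2 → R1. The join is lossless.

Yes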